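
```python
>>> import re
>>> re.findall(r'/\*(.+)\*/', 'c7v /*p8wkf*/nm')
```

`findall` collects group 1 from the one match (1 total).

['p8wkf']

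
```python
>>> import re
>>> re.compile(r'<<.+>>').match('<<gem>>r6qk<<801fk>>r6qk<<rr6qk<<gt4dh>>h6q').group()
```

'<<gem>>r6qk<<801fk>>r6qk<<rr6qk<<gt4dh>>'

With `match`, the pattern is implicitly anchored at the beginning.
The match spans [0:40] → '<<gem>>r6qk<<801fk>>r6qk<<rr6qk<<gt4dh>>'.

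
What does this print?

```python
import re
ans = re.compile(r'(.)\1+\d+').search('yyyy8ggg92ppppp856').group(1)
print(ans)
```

y

The match spans [0:5] → 'yyyy8'.
Captured: group 1 = 'y'.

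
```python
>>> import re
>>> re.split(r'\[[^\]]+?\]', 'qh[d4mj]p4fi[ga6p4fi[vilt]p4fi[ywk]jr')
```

['qh', 'p4fi', 'p4fi', 'jr']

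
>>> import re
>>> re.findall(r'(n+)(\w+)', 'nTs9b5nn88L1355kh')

Pattern: one or more of a literal 'n' (captured); then one or more of a word character (captured).
With 2 capturing groups, `findall` returns a 2-tuple per match.

[('n', 'Ts9b5nn88L1355kh')]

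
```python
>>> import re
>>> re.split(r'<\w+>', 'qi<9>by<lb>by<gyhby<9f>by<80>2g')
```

Matches to split on: at [2:5] → '<9>'; at [7:11] → '<lb>'; at [19:23] → '<9f>'; at [25:29] → '<80>'.
`split` removes every match and returns the 5 fragments in between.

['qi', 'by', 'by<gyhby', 'by', '2g']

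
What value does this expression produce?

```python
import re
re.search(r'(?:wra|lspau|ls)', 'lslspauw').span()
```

The match spans [0:2] → 'ls'.

(0, 2)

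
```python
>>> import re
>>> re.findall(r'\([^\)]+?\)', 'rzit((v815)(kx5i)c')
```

['((v815)', '(kx5i)']

Since nothing is captured, `findall` lists the 2 matched substrings directly.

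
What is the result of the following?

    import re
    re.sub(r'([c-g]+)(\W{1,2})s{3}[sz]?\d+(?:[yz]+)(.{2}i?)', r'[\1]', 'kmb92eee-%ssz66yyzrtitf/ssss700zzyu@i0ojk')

The pattern matches one or more of a character in [c-g] (captured); then 1 to 2 of a non-word character (captured); then exactly 3 of the literal 's', then optionally one of [sz], then one or more of a digit; then one or more of one of [yz] (non-capturing group); then exactly 2 of any character, then optionally a literal 'i' (captured).
Each match is replaced using the text its own group 1 captured.

'kmb92eee-%ssz66yyzrtit[f]0ojk'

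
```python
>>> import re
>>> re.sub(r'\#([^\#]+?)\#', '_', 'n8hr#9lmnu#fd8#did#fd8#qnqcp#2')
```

'n8hr_fd8_fd8_2'

Matches: at [4:11] → '#9lmnu#'; at [14:19] → '#did#'; at [22:29] → '#qnqcp#'.
`sub` substitutes '_' at each match site.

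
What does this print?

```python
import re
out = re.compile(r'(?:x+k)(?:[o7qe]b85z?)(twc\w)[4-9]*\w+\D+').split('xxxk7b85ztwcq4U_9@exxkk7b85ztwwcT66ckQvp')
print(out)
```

['', 'twcq', '7b85ztwwcT66ckQvp']

This matches one or more of a literal 'x', then a literal 'k' (non-capturing group); then one of [o7qe], then the literal 'b85', then optionally the literal 'z' (non-capturing group); then the literal 't', then the literal 'wc', then a word character (captured); then zero or more of a character in [4-9], then one or more of a word character, then one or more of a non-digit.
Matches to split on: at [0:23] → 'xxxk7b85ztwcq4U_9@exxkk'.
Because the pattern has a capturing group, `split` also inserts each captured text between the pieces.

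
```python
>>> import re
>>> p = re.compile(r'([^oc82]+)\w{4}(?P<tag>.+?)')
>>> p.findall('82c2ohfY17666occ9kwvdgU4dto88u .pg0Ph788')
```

The pattern matches one or more of any character except [oc82] (captured); then exactly 4 of a word character; then one or more of any character (lazy) (captured as 'tag').
Because the quantifier is non-greedy, it stops expanding at the earliest point where the rest of the pattern can succeed.
Scanning left to right: at [5:18] match 'hfY17666occ9k', groups = ('hfY17666', 'k'); at [18:31] match 'wvdgU4dto88u ', groups = ('wvdgU4dt', ' '); at [31:40] match '.pg0Ph788', groups = ('.pg0', '8').
With 2 capturing groups, `findall` returns a 2-tuple per match.

[('hfY17666', 'k'), ('wvdgU4dt', ' '), ('.pg0', '8')]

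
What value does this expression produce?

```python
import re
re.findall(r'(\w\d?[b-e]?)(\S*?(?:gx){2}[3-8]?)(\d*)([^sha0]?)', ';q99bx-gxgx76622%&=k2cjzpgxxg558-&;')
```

[('q9', '9bx-gxgx7', '6622', '%')]

Pattern: a word character, then optionally a digit, then optionally a character in [b-e] (captured); then zero or more of a non-whitespace character (lazy), then the literal 'gx' repeated 2 times, then optionally a character in [3-8] (captured); then zero or more of a digit (captured); then optionally any character except [sha0] (captured).
4 groups means the one result is a tuple of 4 captured strings — 1 here.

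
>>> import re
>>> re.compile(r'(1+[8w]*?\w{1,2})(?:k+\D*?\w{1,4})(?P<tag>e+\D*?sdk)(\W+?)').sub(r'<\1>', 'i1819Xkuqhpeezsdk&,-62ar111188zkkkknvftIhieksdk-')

The pattern matches one or more of a literal '1', then zero or more of one of [8w] (lazy), then 1 to 2 of a word character (captured); then one or more of a literal 'k', then zero or more of a non-digit (lazy), then 1 to 4 of a word character (non-capturing group); then one or more of a literal 'e', then zero or more of a non-digit (lazy), then the literal 'sdk' (captured as 'tag'); then one or more of a non-word character (lazy) (captured).
Lazy quantifiers expand one character at a time until the remainder of the pattern can match.
Matches: at [3:18] → '19Xkuqhpeezsdk&'; at [24:48] → '111188zkkkknvftIhieksdk-'.
The replacement refers to a captured group, so each match is rewritten using its own captured text.

'i18<19X>,-62ar<111188z>'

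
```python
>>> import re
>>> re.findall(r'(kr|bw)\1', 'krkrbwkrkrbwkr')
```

A backreference is literal: `\1` must see the identical characters the first group matched.
Because there's exactly one group, `findall` drops the full match and keeps group 1 from each hit.

['kr', 'kr']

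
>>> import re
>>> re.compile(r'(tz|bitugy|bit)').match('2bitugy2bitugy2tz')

None

`re.match` only tries the pattern at the start of the string.
Here the string doesn't start with a match, so the call returns None.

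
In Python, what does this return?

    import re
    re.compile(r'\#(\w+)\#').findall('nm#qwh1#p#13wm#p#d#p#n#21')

Scanning left to right: at [2:8] match '#qwh1#', group 1 = 'qwh1'; at [9:15] match '#13wm#', group 1 = '13wm'; at [16:19] match '#d#', group 1 = 'd'; at [20:23] match '#n#', group 1 = 'n'.
One capturing group, so `findall` returns just the captured substring from each match — 4 in all.

['qwh1', '13wm', 'd', 'n']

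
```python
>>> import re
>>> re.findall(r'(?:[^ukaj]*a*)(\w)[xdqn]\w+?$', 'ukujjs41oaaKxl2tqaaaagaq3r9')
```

['K']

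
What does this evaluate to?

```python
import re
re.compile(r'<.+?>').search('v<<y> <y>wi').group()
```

Because the quantifier is non-greedy, it stops expanding at the earliest point where the rest of the pattern can succeed.
`re.search` tries every starting position until one works.
The match spans [1:5] → '<<y>'.

'<<y>'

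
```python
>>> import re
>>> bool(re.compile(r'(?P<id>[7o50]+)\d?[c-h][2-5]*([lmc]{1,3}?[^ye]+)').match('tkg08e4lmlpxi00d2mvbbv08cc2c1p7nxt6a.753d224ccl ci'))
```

False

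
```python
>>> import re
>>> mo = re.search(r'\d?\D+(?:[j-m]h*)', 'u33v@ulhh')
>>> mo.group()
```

'3v@ulhh'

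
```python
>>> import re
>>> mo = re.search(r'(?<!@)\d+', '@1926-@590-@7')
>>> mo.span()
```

`(?!…)`/`(?<!…)` only lets a position through if the neighbouring text does NOT match; no characters are consumed.
`search` walks the string left to right and returns the first match it finds.
The match spans [2:5] → '926'.

(2, 5)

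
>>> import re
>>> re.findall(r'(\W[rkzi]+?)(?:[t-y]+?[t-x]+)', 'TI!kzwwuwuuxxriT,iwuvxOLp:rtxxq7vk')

This matches a non-word character, then one or more of one of [rkzi] (lazy) (captured); then one or more of a character in [t-y] (lazy), then one or more of a character in [t-x] (non-capturing group).
Scanning left to right: at [2:13] match '!kzwwuwuuxx', group 1 = '!kz'; at [16:22] match ',iwuvx', group 1 = ',i'; at [25:30] match ':rtxx', group 1 = ':r'.
With a single group, `findall` returns only what that group captured — 3 items.

['!kz', ',i', ':r']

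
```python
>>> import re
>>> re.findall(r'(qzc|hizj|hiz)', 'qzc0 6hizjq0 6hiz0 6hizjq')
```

['qzc', 'hizj', 'hiz', 'hizj']

Alternation isn't longest-match — the leftmost alternative that fits at this position is chosen.
`findall` collects group 1 from each match (4 total).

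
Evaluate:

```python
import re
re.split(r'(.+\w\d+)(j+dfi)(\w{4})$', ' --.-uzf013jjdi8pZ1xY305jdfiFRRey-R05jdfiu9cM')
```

['', ' --.-uzf013jjdi8pZ1xY305jdfiFRRey-R05', 'jdfi', 'u9cM', '']

Pattern: one or more of any character, then a word character, then one or more of a digit (captured); then one or more of the literal 'j', then the literal 'dfi' (captured); then exactly 4 of a word character (captured); then anchored at the end.
Matches to split on: at [0:45] → ' --.-uzf013jjdi8pZ1xY305jdfiFRRey-R05jdfiu9cM'.
The group in the pattern means `split` returns the separators' captures alongside the pieces.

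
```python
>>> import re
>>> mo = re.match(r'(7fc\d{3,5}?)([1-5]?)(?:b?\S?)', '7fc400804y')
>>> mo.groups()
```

Pattern: the literal '7fc', then 3 to 5 of a digit (lazy) (captured); then optionally a character in [1-5] (captured); then optionally the literal 'b', then optionally a non-whitespace character (non-capturing group).
A `+?`/`*?`/`{m,n}?` starts at its minimum and grows only as far as needed for what follows to match.
`match` is anchored at position 0; if the pattern doesn't fit there, it returns None.
The match spans [0:7] → '7fc4008'.
Captured: group 1 = '7fc400', group 2 = ''.

('7fc400', '')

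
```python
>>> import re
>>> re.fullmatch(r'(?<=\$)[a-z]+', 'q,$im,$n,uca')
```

None

`fullmatch` succeeds only if the pattern covers the string from start to end.
Here the string isn't matched end-to-end, so the call returns None.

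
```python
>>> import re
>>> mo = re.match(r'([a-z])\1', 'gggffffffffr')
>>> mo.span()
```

(0, 2)

`re.match` won't scan ahead — the pattern has to work from the very first character.
The match spans [0:2] → 'gg'.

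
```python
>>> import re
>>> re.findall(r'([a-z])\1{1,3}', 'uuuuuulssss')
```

`\1` has to match the exact text group 1 already captured.
Scanning left to right: at [0:4] match 'uuuu', group 1 = 'u'; at [4:6] match 'uu', group 1 = 'u'; at [7:11] match 'ssss', group 1 = 's'.
One capturing group, so `findall` returns just the captured substring from each match — 3 in all.

['u', 'u', 's']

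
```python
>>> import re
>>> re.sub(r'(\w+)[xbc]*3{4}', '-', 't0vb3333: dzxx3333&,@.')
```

'-: -&,@.'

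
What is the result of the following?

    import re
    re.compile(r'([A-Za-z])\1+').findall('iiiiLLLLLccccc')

['i', 'L', 'c']

`\1` is not a pattern — it's the concrete string captured by group 1, re-applied verbatim.
One capturing group, so `findall` returns just the captured substring from each match — 3 in all.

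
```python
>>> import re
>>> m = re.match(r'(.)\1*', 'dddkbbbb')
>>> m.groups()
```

('d',)

After group 1 captures some text, `\1` only succeeds where that same text appears again.
`re.match` only tries the pattern at the start of the string.
The match spans [0:3] → 'ddd'.
Captured: group 1 = 'd'.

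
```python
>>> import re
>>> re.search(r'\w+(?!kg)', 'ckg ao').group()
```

The negative lookaround is zero-width — it rules out positions where the adjacent text would match, without consuming anything.
The match spans [0:3] → 'ckg'.

'ckg'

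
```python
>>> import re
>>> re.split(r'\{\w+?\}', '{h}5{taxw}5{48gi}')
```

Each match becomes a cut point; 4 segments remain.

['', '5', '5', '']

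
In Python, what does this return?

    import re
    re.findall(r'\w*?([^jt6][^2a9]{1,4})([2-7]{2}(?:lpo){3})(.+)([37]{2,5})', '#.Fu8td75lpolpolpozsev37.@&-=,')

This matches zero or more of a word character (lazy); then any character except [jt6], then 1 to 4 of any character except [2a9] (captured); then exactly 2 of a character in [2-7], then the literal 'lpo' repeated 3 times (captured); then one or more of any character (captured); then 2 to 5 of one of [37] (captured).
Matches: at [2:24] match 'Fu8td75lpolpolpozsev37', groups = ('Fu8td', '75lpolpolpo', 'zsev', '37').
With 4 capturing groups, `findall` returns a 4-tuple per match.

[('Fu8td', '75lpolpolpo', 'zsev', '37')]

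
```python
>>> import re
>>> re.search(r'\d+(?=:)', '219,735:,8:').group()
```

'735'

The lookaround is zero-width — it requires the adjacent text to match without consuming it, so the asserted text isn't part of the match.
`search` walks the string left to right and returns the first match it finds.
The match spans [4:7] → '735'.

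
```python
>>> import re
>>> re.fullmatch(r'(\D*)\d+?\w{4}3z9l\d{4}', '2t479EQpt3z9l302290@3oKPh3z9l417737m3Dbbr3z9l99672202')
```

None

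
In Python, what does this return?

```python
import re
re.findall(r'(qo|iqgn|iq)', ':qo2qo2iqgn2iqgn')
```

['qo', 'qo', 'iqgn', 'iqgn']

Alternation tries branches left to right and keeps the first one that lets the overall match succeed at that position.
Walking the string: at [1:3] match 'qo', group 1 = 'qo'; at [4:6] match 'qo', group 1 = 'qo'; at [7:11] match 'iqgn', group 1 = 'iqgn'; at [12:16] match 'iqgn', group 1 = 'iqgn'.
One capturing group, so `findall` returns just the captured substring from each match — 4 in all.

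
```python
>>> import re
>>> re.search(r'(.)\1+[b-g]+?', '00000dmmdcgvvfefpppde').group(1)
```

The match spans [0:6] → '00000d'.
Captured: group 1 = '0'.

'0'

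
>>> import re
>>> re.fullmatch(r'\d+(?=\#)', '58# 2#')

`re.fullmatch` requires the pattern to consume the entire string.
Here the pattern can't cover the whole string, so the call returns None.

None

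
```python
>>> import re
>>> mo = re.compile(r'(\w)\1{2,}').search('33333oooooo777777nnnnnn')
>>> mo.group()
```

'33333'

The backreference `\1` re-matches whatever the first group consumed, character for character.
`re.search` tries every starting position until one works.
The match spans [0:5] → '33333'.
Captured: group 1 = '3'.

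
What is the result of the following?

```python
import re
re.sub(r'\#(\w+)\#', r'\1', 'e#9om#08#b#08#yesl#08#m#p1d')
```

`\1` in the replacement pulls in group 1's text for each match.

'e9om08b08yesl08mp1d'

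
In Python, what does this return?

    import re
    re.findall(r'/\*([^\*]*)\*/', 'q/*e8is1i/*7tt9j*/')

Scanning left to right: at [9:18] match '/*7tt9j*/', group 1 = '7tt9j'.
Because there's exactly one group, `findall` drops the full match and keeps group 1 from the one hit.

['7tt9j']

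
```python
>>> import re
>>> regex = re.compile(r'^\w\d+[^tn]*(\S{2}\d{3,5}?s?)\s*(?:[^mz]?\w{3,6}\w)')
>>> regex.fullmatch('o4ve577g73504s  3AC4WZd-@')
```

`fullmatch` succeeds only if the pattern covers the string from start to end.
Here there's no way to consume every character, so the call returns None.

None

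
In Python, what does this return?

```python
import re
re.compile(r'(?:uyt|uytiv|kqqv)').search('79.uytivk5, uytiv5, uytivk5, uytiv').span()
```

(3, 6)

The regex engine tests alternatives in the order written; an earlier branch that matches wins even if a later one would match more.
`re.search` scans for the first position where the pattern succeeds.
The match spans [3:6] → 'uyt'.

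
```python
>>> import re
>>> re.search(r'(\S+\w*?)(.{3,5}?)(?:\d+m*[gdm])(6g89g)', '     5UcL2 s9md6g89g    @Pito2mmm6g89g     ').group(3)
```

'6g89g'

The match spans [5:20] → '5UcL2 s9md6g89g'.
Captured: group 1 = '5UcL', group 2 = '2 s', group 3 = '6g89g'.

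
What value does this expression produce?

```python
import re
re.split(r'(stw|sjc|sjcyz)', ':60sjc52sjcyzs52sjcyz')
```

[':60', 'sjc', '52', 'sjc', 'yzs52', 'sjc', 'yz']

`|` is ordered: at each position the engine commits to the first alternative that works.
Matches to split on: at [3:6] → 'sjc'; at [8:11] → 'sjc'; at [16:19] → 'sjc'.
With a capturing group present, the delimiter's captured portion is kept in the result list.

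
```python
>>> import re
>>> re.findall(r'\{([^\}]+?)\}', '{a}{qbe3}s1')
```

Walking the string: at [0:3] match '{a}', group 1 = 'a'; at [3:9] match '{qbe3}', group 1 = 'qbe3'.
`findall` collects group 1 from each match (2 total).

['a', 'qbe3']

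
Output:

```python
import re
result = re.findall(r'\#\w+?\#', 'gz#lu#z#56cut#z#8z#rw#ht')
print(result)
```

['#lu#', '#56cut#', '#8z#']

Matches: at [2:6] → '#lu#'; at [7:14] → '#56cut#'; at [15:19] → '#8z#'.
Since nothing is captured, `findall` lists the 3 matched substrings directly.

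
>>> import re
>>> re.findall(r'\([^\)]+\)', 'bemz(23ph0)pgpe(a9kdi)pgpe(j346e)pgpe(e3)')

['(23ph0)', '(a9kdi)', '(j346e)', '(e3)']

Walking the string: at [4:11] → '(23ph0)'; at [15:22] → '(a9kdi)'; at [26:33] → '(j346e)'; at [37:41] → '(e3)'.
`findall` yields the raw match text (4 of them) because the pattern has no groups.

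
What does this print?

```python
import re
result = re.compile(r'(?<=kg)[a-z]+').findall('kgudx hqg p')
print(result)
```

['udx']

The positive lookaround only admits positions where the adjacent text matches; those characters stay outside the span.
Since nothing is captured, `findall` lists the 1 matched substring directly.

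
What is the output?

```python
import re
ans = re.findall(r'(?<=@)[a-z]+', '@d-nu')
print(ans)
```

['d']

Lookahead/lookbehind check context without consuming it, so the matched span excludes the asserted characters.
Matches: at [1:2] → 'd'.
Since nothing is captured, `findall` lists the 1 matched substring directly.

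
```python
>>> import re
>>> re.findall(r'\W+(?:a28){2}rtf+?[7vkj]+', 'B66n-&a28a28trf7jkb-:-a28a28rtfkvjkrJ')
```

['-:-a28a28rtfkvjk']

The pattern matches one or more of a non-word character; then the literal 'a28' repeated 2 times, then the literal 'rt'; then one or more of a literal 'f' (lazy), then one or more of one of [7vkj].
With no groups in the pattern, `findall` gives back each whole match — 1 here.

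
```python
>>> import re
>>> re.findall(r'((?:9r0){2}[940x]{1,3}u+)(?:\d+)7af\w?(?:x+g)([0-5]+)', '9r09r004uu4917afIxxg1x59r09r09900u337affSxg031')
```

This matches the literal '9r0' repeated 2 times, then 1 to 3 of one of [940x], then one or more of a literal 'u' (captured); then one or more of a digit (non-capturing group); then the literal '7af', then optionally a word character; then one or more of a literal 'x', then the literal 'g' (non-capturing group); then one or more of a character in [0-5] (captured).
Multiple groups make `findall` return tuples — one 2-tuple for the one match.

[('9r09r004uu', '1')]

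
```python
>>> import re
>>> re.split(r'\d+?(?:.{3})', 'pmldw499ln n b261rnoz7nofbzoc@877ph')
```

['pmldw', 'n n b', 'noz', 'bzoc@', 'h']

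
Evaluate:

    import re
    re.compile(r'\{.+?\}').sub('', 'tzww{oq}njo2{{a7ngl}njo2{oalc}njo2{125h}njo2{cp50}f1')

The `?` after the quantifier makes it lazy — it takes as little as possible before letting the rest of the pattern try.
Every occurrence is swapped for ''.

'tzwwnjo2njo2njo2njo2f1'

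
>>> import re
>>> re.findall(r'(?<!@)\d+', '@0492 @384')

['492', '84']

Because the assertion is negative and zero-width, positions next to the forbidden text are skipped.
No capturing groups, so `findall` returns the 2 full match strings.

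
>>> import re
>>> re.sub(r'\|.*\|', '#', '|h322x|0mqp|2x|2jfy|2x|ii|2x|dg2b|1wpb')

Each match is replaced by '#'.

'#1wpb'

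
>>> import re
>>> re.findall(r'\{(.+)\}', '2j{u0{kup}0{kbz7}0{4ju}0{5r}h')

With a single group, `findall` returns only what that group captured — 1 item.

['u0{kup}0{kbz7}0{4ju}0{5r']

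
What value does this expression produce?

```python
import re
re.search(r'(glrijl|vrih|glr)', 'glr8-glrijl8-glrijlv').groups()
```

('glr',)

Unlike `match`, `search` isn't anchored — it looks for the pattern anywhere in the string.
The match spans [0:3] → 'glr'.
Captured: group 1 = 'glr'.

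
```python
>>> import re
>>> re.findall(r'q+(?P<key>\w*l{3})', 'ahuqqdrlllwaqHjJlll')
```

The pattern matches one or more of a literal 'q'; then zero or more of a word character, then exactly 3 of a literal 'l' (captured as 'key').
With a single group, `findall` returns only what that group captured — 1 item.

['drlllwaqHjJlll']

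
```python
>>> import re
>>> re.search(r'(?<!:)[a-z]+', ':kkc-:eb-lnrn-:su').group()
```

The negative lookaround is zero-width — it rules out positions where the adjacent text would match, without consuming anything.
Unlike `match`, `search` isn't anchored — it looks for the pattern anywhere in the string.
The match spans [2:4] → 'kc'.

'kc'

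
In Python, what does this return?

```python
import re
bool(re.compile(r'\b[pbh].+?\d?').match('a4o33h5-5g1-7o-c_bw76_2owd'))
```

The pattern matches a word boundary (`\b`, zero-width); then one of [pbh]; then one or more of any character (lazy), then optionally a digit.
`match` is anchored at position 0; if the pattern doesn't fit there, it returns None.
Here the string doesn't start with a match, so the call returns None, and `bool(None)` is False.

False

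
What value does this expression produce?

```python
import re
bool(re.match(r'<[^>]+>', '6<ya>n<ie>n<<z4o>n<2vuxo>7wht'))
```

False

With `match`, the pattern is implicitly anchored at the beginning.
Here the pattern fails at index 0, so the call returns None, and `bool(None)` is False.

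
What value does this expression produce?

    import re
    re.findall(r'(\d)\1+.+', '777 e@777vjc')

['7']

The backreference `\1` re-matches whatever the first group consumed, character for character.
Walking the string: at [0:12] match '777 e@777vjc', group 1 = '7'.
One capturing group, so `findall` returns just the captured substring from the one match — 1 in all.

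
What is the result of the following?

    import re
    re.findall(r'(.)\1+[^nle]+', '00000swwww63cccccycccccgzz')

After group 1 captures some text, `\1` only succeeds where that same text appears again.
Matches: at [0:26] match '00000swwww63cccccycccccgzz', group 1 = '0'.
Because there's exactly one group, `findall` drops the full match and keeps group 1 from the one hit.

['0']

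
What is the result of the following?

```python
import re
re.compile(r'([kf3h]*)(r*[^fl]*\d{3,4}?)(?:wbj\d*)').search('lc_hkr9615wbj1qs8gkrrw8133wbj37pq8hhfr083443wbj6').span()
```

(1, 31)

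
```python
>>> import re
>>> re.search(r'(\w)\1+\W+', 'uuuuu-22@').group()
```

'uuuuu-'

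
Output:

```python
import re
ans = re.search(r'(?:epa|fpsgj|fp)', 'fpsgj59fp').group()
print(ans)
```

Alternation isn't longest-match — the leftmost alternative that fits at this position is chosen.
`search` walks the string left to right and returns the first match it finds.
The match spans [0:5] → 'fpsgj'.

fpsgj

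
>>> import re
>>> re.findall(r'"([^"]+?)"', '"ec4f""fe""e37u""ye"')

Scanning left to right: at [0:6] match '"ec4f"', group 1 = 'ec4f'; at [6:10] match '"fe"', group 1 = 'fe'; at [10:16] match '"e37u"', group 1 = 'e37u'; at [16:20] match '"ye"', group 1 = 'ye'.
`findall` collects group 1 from each match (4 total).

['ec4f', 'fe', 'e37u', 'ye']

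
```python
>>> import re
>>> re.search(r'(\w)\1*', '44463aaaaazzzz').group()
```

'444'

After group 1 captures some text, `\1` only succeeds where that same text appears again.
`re.search` tries every starting position until one works.
The match spans [0:3] → '444'.
Captured: group 1 = '4'.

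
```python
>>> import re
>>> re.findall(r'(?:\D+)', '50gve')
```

No capturing groups, so `findall` returns the 1 full match string.

['gve']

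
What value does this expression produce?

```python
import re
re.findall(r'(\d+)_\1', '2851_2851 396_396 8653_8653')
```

['2851', '396', '8653']

A backreference is literal: `\1` must see the identical characters the first group matched.
Matches: at [0:9] match '2851_2851', group 1 = '2851'; at [10:17] match '396_396', group 1 = '396'; at [18:27] match '8653_8653', group 1 = '8653'.
With a single group, `findall` returns only what that group captured — 3 items.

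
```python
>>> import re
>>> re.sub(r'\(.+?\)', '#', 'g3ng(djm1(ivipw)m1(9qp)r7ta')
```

'g3ng#m1#r7ta'

Each match is replaced by '#'.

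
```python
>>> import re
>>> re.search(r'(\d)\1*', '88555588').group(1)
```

The match spans [0:2] → '88'.
Captured: group 1 = '8'.

'8'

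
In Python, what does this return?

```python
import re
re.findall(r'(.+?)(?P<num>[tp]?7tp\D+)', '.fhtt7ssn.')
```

Pattern: one or more of any character (lazy) (captured); then optionally one of [tp], then the literal '7tp', then one or more of a non-digit (captured as 'num').
2 groups means each result is a tuple of 2 captured strings — 0 here.
Nothing in the string satisfies the pattern, so the list is empty.

[]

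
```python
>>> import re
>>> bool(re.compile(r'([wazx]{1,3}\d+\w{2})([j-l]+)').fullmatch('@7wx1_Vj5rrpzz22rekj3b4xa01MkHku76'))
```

False

Pattern: 1 to 3 of one of [wazx], then one or more of a digit, then exactly 2 of a word character (captured); then one or more of a character in [j-l] (captured).
For `fullmatch`, every character of the input must be accounted for by the pattern.
Here the pattern can't cover the whole string, so the call returns None, and `bool(None)` is False.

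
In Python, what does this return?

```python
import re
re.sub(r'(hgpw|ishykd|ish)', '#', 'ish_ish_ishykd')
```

Alternation tries branches left to right and keeps the first one that lets the overall match succeed at that position.
`sub` substitutes '#' at each match site.

'#_#_#'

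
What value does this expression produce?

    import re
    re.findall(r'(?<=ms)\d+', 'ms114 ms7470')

['114', '7470']

The lookaround is zero-width — it requires the adjacent text to match without consuming it, so the asserted text isn't part of the match.
`findall` yields the raw match text (2 of them) because the pattern has no groups.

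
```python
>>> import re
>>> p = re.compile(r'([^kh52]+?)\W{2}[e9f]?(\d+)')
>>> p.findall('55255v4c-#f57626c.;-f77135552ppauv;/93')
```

2 groups means each result is a tuple of 2 captured strings — 3 here.

[('v4c', '57626'), ('c.', '77135552'), ('ppauv', '3')]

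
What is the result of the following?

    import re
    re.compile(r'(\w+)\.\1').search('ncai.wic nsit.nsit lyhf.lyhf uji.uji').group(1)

'nsit'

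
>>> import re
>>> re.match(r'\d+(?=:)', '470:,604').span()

With `match`, the pattern is implicitly anchored at the beginning.
The match spans [0:3] → '470'.

(0, 3)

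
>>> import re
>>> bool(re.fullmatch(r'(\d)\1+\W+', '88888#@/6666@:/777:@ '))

False

`fullmatch` succeeds only if the pattern covers the string from start to end.
Here the pattern can't cover the whole string, so the call returns None, and `bool(None)` is False.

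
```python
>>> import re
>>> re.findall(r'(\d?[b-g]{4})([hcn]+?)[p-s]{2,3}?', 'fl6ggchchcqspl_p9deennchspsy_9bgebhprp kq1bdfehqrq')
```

Pattern: optionally a digit, then exactly 4 of a character in [b-g] (captured); then one or more of one of [hcn] (lazy) (captured); then 2 to 3 of a character in [p-s] (lazy).
Matches: at [29:37] match '9bgebhpr', groups = ('9bgeb', 'h'); at [41:49] match '1bdfehqr', groups = ('1bdfe', 'h').
2 groups means each result is a tuple of 2 captured strings — 2 here.

[('9bgeb', 'h'), ('1bdfe', 'h')]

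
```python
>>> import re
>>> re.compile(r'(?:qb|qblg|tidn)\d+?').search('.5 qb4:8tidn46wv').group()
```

'qb4'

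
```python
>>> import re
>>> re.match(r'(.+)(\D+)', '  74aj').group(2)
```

'j'

The match spans [0:6] → '  74aj'.
Captured: group 1 = '  74a', group 2 = 'j'.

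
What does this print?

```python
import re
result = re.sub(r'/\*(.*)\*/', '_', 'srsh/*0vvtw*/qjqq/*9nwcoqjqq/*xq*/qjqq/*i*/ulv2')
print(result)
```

Every occurrence is swapped for '_'.

srsh_ulv2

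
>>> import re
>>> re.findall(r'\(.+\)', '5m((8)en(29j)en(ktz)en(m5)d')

Scanning left to right: at [2:26] → '((8)en(29j)en(ktz)en(m5)'.
No capturing groups, so `findall` returns the 1 full match string.

['((8)en(29j)en(ktz)en(m5)']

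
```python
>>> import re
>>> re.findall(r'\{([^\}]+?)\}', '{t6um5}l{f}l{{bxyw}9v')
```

One capturing group, so `findall` returns just the captured substring from each match — 3 in all.

['t6um5', 'f', '{bxyw']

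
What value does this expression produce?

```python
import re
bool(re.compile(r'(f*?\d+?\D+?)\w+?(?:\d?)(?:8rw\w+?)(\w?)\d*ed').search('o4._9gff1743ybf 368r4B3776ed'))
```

False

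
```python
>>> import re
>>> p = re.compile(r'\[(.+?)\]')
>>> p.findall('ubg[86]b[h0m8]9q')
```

One capturing group, so `findall` returns just the captured substring from each match — 2 in all.

['86', 'h0m8']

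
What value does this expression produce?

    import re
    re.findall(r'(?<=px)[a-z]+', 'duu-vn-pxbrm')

['brm']

Lookahead/lookbehind check context without consuming it, so the matched span excludes the asserted characters.
No capturing groups, so `findall` returns the 1 full match string.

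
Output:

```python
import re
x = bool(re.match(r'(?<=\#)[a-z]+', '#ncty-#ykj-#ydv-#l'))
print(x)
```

With `match`, the pattern is implicitly anchored at the beginning.
Here the string doesn't start with a match, so the call returns None, and `bool(None)` is False.

False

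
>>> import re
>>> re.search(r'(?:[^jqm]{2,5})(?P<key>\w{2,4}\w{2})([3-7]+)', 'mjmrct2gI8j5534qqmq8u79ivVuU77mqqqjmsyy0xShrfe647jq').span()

The pattern matches 2 to 5 of any character except [jqm] (non-capturing group); then 2 to 4 of a word character, then exactly 2 of a word character (captured as 'key'); then one or more of a character in [3-7] (captured).
Unlike `match`, `search` isn't anchored — it looks for the pattern anywhere in the string.
The match spans [3:15] → 'rct2gI8j5534'.
Captured: group 1 = 'I8j553', group 2 = '4'.

(3, 15)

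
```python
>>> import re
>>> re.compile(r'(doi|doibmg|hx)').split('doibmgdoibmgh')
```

Alternation isn't longest-match — the leftmost alternative that fits at this position is chosen.
Because the pattern has a capturing group, `split` also inserts each captured text between the pieces.

['', 'doi', 'bmg', 'doi', 'bmgh']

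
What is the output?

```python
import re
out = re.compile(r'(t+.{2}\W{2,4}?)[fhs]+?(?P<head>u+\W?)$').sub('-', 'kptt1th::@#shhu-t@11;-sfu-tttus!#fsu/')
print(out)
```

kptt1th::@#shhu-t@11;-sfu--

This matches one or more of a literal 't', then exactly 2 of any character, then 2 to 4 of a non-word character (lazy) (captured); then one or more of one of [fhs] (lazy); then one or more of a literal 'u', then optionally a non-word character (captured as 'head'); then anchored at the end.
Matches: at [26:37] → 'tttus!#fsu/'.
Every occurrence is swapped for '-'.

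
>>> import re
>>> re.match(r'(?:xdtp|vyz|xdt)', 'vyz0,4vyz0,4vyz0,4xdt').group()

With `match`, the pattern is implicitly anchored at the beginning.
The match spans [0:3] → 'vyz'.

'vyz'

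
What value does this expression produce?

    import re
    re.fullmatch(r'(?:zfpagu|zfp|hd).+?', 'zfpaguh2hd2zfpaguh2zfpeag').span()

`re.fullmatch` is like wrapping the pattern in `^…$` (in single-line mode).
The match spans [0:25] → 'zfpaguh2hd2zfpaguh2zfpeag'.

(0, 25)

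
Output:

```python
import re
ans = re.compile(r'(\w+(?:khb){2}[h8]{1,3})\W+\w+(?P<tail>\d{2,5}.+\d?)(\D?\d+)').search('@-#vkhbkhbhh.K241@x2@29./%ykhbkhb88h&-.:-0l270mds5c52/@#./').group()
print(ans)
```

vkhbkhbhh.K241@x2@29./%ykhbkhb88h&-.:-0l270mds5c52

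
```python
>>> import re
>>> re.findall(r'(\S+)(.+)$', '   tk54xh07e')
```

[('tk54xh07', 'e')]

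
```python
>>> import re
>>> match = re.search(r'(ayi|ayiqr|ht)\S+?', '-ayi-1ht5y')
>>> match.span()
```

(1, 5)

`re.search` scans for the first position where the pattern succeeds.
The match spans [1:5] → 'ayi-'.
Captured: group 1 = 'ayi'.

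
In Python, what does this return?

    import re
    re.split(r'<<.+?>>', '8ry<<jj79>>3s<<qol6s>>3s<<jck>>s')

['8ry', '3s', '3s', 's']

The `?` after the quantifier makes it lazy — it takes as little as possible before letting the rest of the pattern try.
The string is cut at each match, leaving 4 pieces.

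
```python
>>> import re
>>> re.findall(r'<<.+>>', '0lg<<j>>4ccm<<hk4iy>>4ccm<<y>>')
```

['<<j>>4ccm<<hk4iy>>4ccm<<y>>']

No capturing groups, so `findall` returns the 1 full match string.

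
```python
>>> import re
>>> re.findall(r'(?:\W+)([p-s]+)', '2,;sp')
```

This matches one or more of a non-word character (non-capturing group); then one or more of a character in [p-s] (captured).
Matches: at [1:5] match ',;sp', group 1 = 'sp'.
`findall` collects group 1 from the one match (1 total).

['sp']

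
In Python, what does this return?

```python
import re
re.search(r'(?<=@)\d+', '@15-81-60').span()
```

The `(?=…)`/`(?<=…)` assertion just peeks at neighbouring text; it doesn't advance the match position.
The match spans [1:3] → '15'.

(1, 3)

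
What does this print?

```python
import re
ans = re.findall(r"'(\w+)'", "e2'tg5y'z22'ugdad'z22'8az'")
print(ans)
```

['tg5y', 'ugdad', '8az']

One capturing group, so `findall` returns just the captured substring from each match — 3 in all.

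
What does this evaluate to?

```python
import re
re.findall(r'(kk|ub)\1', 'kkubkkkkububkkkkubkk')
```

['kk', 'ub', 'kk']

The backreference `\1` re-matches whatever the first group consumed, character for character.
Walking the string: at [4:8] match 'kkkk', group 1 = 'kk'; at [8:12] match 'ubub', group 1 = 'ub'; at [12:16] match 'kkkk', group 1 = 'kk'.
One capturing group, so `findall` returns just the captured substring from each match — 3 in all.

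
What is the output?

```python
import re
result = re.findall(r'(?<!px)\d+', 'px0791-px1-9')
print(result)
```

['791', '9']

Because the assertion is negative and zero-width, positions next to the forbidden text are skipped.
Matches: at [3:6] → '791'; at [11:12] → '9'.
No capturing groups, so `findall` returns the 2 full match strings.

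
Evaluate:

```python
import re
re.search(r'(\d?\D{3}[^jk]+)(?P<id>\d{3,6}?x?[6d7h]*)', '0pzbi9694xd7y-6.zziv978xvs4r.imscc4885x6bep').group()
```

'0pzbi9694xd7y-6.zziv978xvs4r.imscc4885x6'

This matches optionally a digit, then exactly 3 of a non-digit, then one or more of any character except [jk] (captured); then 3 to 6 of a digit (lazy), then optionally the literal 'x', then zero or more of one of [6d7h] (captured as 'id').
The match spans [0:40] → '0pzbi9694xd7y-6.zziv978xvs4r.imscc4885x6'.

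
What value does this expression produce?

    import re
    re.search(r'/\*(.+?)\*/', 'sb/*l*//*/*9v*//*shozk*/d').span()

(2, 7)

Lazy quantifiers expand one character at a time until the remainder of the pattern can match.
The match spans [2:7] → '/*l*/'.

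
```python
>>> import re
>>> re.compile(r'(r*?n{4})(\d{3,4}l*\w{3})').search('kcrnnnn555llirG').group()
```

The match spans [2:15] → 'rnnnn555llirG'.

'rnnnn555llirG'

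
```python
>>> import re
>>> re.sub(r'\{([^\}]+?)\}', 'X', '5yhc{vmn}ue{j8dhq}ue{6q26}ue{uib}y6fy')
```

Matches: at [4:9] → '{vmn}'; at [11:18] → '{j8dhq}'; at [20:26] → '{6q26}'; at [28:33] → '{uib}'.
Each match is replaced by 'X'.

'5yhcXueXueXueXy6fy'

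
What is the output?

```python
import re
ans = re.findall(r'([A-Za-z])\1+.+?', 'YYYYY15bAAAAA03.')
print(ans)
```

`\1` is not a pattern — it's the concrete string captured by group 1, re-applied verbatim.
Matches: at [0:6] match 'YYYYY1', group 1 = 'Y'; at [8:14] match 'AAAAA0', group 1 = 'A'.
Because there's exactly one group, `findall` drops the full match and keeps group 1 from each hit.

['Y', 'A']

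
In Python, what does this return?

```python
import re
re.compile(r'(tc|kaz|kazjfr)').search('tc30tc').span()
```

(0, 2)

Unlike `match`, `search` isn't anchored — it looks for the pattern anywhere in the string.
The match spans [0:2] → 'tc'.
Captured: group 1 = 'tc'.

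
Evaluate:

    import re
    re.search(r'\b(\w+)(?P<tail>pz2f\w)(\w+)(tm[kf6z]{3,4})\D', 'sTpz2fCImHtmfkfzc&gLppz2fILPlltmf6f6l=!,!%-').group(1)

The pattern matches a word boundary (`\b`, zero-width); then one or more of a word character (captured); then a literal 'p', then the literal 'z2f', then a word character (captured as 'tail'); then one or more of a word character (captured); then the literal 'tm', then 3 to 4 of one of [kf6z] (captured); then a non-digit.
`re.search` scans for the first position where the pattern succeeds.
The match spans [0:17] → 'sTpz2fCImHtmfkfzc'.
Captured: group 1 = 'sT', group 2 = 'pz2fC', group 3 = 'ImH', group 4 = 'tmfkfz'.

'sT'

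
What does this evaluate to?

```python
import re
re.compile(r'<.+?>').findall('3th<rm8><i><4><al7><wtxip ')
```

['<rm8>', '<i>', '<4>', '<al7>']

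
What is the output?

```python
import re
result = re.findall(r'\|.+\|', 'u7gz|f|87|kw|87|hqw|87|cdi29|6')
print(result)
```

No capturing groups, so `findall` returns the 1 full match string.

['|f|87|kw|87|hqw|87|cdi29|']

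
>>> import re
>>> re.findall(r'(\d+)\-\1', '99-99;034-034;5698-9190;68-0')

The backreference `\1` re-matches whatever the first group consumed, character for character.
One capturing group, so `findall` returns just the captured substring from each match — 2 in all.

['99', '034']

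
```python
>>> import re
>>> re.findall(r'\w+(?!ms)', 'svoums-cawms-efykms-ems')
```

['svoums', 'cawms', 'efykms', 'ems']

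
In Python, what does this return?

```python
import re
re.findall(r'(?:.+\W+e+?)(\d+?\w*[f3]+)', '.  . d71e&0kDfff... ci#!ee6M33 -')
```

Pattern: one or more of any character, then one or more of a non-word character, then one or more of a literal 'e' (lazy) (non-capturing group); then one or more of a digit (lazy), then zero or more of a word character, then one or more of one of [f3] (captured).
Matches: at [0:30] match '.  . d71e&0kDfff... ci#!ee6M33', group 1 = '6M33'.
Because there's exactly one group, `findall` drops the full match and keeps group 1 from the one hit.

['6M33']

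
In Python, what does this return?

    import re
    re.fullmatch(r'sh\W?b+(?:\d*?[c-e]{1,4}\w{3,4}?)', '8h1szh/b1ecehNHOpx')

None

`re.fullmatch` is like wrapping the pattern in `^…$` (in single-line mode).
Here the string isn't matched end-to-end, so the call returns None.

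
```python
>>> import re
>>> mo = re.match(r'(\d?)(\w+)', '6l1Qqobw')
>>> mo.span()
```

(0, 8)

Pattern: optionally a digit (captured); then one or more of a word character (captured).
`re.match` only tries the pattern at the start of the string.
The match spans [0:8] → '6l1Qqobw'.
Captured: group 1 = '6', group 2 = 'l1Qqobw'.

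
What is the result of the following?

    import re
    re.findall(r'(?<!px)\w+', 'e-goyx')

The negative lookaround is zero-width — it rules out positions where the adjacent text would match, without consuming anything.
`findall` yields the raw match text (2 of them) because the pattern has no groups.

['e', 'goyx']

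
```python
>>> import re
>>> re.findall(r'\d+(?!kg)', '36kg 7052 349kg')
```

['3', '7052', '34']

A negative assertion filters positions out without eating any characters.
Matches: at [0:1] → '3'; at [5:9] → '7052'; at [10:12] → '34'.
No capturing groups, so `findall` returns the 3 full match strings.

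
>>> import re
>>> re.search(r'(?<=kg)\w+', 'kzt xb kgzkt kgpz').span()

(9, 12)

Because the assertion is zero-width, the text it checks is not consumed and won't appear in the result.
`search` walks the string left to right and returns the first match it finds.
The match spans [9:12] → 'zkt'.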